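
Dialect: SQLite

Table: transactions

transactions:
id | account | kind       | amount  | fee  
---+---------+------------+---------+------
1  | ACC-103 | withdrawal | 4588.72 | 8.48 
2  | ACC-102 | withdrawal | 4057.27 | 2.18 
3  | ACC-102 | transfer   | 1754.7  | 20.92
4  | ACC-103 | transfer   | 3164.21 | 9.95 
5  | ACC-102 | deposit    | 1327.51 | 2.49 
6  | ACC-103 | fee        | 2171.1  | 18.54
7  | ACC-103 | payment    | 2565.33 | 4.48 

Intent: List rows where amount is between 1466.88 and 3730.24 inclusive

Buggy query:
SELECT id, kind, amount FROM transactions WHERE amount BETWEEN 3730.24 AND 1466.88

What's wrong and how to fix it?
Bug: BETWEEN expects the lower bound first; with 3730.24 AND 1466.88 the range is empty

Fix: Swap the bounds so the smaller value comes first

Corrected query:
SELECT id, kind, amount FROM transactions WHERE amount BETWEEN 1466.88 AND 3730.24

Result:
id | kind     | amount 
---+----------+--------
3  | transfer | 1754.7 
4  | transfer | 3164.21
6  | fee      | 2171.1 
7  | payment  | 2565.33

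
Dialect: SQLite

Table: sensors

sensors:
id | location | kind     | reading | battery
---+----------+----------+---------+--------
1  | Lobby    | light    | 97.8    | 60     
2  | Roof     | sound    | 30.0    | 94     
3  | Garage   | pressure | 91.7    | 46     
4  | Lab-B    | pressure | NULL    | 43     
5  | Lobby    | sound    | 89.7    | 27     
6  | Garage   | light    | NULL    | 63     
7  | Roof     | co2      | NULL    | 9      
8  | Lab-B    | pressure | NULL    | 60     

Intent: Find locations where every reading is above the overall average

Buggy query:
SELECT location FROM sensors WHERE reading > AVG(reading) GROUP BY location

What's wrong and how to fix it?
Bug: WHERE evaluates per row before aggregation, so AVG() is unavailable

Fix: Compute the overall average in a scalar subquery and compare each group's MIN against it in HAVING

Corrected query:
SELECT location FROM sensors GROUP BY location HAVING MIN(reading) > (SELECT AVG(reading) FROM sensors)

Result:
location
--------
Garage  
Lobby   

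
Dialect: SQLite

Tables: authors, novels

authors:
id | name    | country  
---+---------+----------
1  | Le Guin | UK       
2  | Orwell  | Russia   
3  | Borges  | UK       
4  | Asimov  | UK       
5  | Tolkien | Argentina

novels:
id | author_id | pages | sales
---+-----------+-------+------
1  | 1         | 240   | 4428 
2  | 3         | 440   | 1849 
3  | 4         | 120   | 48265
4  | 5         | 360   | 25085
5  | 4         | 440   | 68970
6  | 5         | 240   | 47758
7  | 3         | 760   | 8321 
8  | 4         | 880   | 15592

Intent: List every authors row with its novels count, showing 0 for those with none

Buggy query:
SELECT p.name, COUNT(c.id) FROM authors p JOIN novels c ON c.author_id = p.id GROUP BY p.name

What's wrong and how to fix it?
Bug: INNER JOIN drops authors rows that have no matching novels rows

Fix: Switch to LEFT JOIN to retain unmatched parent rows

Corrected query:
SELECT p.name, COUNT(c.id) FROM authors p LEFT JOIN novels c ON c.author_id = p.id GROUP BY p.name

Result:
name    | COUNT(c.id)
--------+------------
Asimov  | 3          
Borges  | 2          
Le Guin | 1          
Orwell  | 0          
Tolkien | 2          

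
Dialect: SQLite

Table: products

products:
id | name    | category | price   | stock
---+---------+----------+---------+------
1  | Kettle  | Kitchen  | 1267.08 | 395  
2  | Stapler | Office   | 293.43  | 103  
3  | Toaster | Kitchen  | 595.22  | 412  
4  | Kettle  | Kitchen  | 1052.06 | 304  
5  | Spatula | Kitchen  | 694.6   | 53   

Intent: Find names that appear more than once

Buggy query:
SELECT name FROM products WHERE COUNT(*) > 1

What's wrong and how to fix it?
Bug: WHERE can't reference COUNT(*); aggregates are computed after WHERE

Fix: Group first, then use HAVING for the count condition

Corrected query:
SELECT name FROM products GROUP BY name HAVING COUNT(*) > 1

Result:
name  
------
Kettle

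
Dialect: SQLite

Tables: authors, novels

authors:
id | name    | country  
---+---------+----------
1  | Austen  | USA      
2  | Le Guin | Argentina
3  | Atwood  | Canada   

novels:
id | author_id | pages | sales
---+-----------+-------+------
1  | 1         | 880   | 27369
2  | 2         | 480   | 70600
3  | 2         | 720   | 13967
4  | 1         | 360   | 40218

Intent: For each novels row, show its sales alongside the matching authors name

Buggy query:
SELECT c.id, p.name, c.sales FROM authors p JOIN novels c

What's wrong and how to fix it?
Bug: JOIN with no ON clause produces a cartesian product; every novels row pairs with every authors row

Fix: Add ON c.author_id = p.id to the JOIN

Corrected query:
SELECT c.id, p.name, c.sales FROM authors p JOIN novels c ON c.author_id = p.id

Result:
id | name    | sales
---+---------+------
1  | Austen  | 27369
2  | Le Guin | 70600
3  | Le Guin | 13967
4  | Austen  | 40218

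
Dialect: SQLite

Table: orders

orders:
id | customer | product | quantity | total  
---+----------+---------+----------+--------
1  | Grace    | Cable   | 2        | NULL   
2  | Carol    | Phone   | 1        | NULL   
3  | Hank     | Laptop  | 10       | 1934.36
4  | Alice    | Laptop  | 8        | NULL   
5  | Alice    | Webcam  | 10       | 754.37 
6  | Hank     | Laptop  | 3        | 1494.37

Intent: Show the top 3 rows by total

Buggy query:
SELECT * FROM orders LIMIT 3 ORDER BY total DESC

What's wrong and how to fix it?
Bug: ORDER BY cannot follow LIMIT; LIMIT is the final clause

Fix: Swap the clauses: ORDER BY first, then LIMIT

Corrected query:
SELECT * FROM orders ORDER BY total DESC LIMIT 3

Result:
id | customer | product | quantity | total  
---+----------+---------+----------+--------
3  | Hank     | Laptop  | 10       | 1934.36
6  | Hank     | Laptop  | 3        | 1494.37
5  | Alice    | Webcam  | 10       | 754.37 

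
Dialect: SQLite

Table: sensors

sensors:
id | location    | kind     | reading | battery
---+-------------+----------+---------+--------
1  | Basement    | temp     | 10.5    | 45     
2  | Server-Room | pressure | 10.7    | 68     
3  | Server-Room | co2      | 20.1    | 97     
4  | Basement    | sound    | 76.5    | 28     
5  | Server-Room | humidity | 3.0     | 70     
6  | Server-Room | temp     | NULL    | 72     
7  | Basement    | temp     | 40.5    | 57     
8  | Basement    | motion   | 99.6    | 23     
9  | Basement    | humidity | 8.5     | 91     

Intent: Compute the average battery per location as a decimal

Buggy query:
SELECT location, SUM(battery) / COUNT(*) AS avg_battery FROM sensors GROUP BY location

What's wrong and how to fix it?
Bug: Both operands are integers, so '/' performs integer division and truncates

Fix: Cast one side to REAL so the division keeps the fractional part

Corrected query:
SELECT location, SUM(battery) * 1.0 / COUNT(*) AS avg_battery FROM sensors GROUP BY location

Result:
location    | avg_battery
------------+------------
Basement    | 48.8       
Server-Room | 76.75      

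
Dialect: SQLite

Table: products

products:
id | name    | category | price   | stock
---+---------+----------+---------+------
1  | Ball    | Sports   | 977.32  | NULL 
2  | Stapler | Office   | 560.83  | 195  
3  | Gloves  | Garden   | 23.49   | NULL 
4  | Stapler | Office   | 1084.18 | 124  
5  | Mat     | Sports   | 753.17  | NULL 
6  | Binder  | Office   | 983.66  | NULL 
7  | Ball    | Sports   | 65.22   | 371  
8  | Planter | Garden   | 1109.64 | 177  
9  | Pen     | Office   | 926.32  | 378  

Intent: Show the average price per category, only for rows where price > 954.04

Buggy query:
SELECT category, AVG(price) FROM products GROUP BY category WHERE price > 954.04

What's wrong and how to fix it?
Bug: WHERE cannot follow GROUP BY

Fix: Place WHERE between FROM and GROUP BY

Corrected query:
SELECT category, AVG(price) FROM products WHERE price > 954.04 GROUP BY category

Result:
category | AVG(price)
---------+-----------
Garden   | 1109.64   
Office   | 1033.92   
Sports   | 977.32    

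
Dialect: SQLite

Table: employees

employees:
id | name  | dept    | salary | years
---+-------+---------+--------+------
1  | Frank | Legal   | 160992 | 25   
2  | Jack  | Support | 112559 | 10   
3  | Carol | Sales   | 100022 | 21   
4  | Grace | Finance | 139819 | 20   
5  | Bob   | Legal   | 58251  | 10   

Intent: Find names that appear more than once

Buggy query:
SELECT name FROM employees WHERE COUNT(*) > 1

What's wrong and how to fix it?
Bug: COUNT(*) is an aggregate and cannot be used in WHERE

Fix: GROUP BY name, then filter groups with HAVING COUNT(*) > 1

Corrected query:
SELECT name FROM employees GROUP BY name HAVING COUNT(*) > 1

Result:
(no rows)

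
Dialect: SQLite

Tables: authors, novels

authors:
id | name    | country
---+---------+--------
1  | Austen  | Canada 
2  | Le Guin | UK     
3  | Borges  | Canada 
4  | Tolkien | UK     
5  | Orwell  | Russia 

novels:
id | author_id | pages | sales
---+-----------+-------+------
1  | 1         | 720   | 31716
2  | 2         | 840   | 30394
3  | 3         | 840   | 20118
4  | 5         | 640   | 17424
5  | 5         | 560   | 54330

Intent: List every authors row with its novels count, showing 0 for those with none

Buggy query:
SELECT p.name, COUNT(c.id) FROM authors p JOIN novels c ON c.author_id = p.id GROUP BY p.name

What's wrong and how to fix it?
Bug: INNER JOIN drops authors rows that have no matching novels rows

Fix: Switch to LEFT JOIN to retain unmatched parent rows

Corrected query:
SELECT p.name, COUNT(c.id) FROM authors p LEFT JOIN novels c ON c.author_id = p.id GROUP BY p.name

Result:
name    | COUNT(c.id)
--------+------------
Austen  | 1          
Borges  | 1          
Le Guin | 1          
Orwell  | 2          
Tolkien | 0          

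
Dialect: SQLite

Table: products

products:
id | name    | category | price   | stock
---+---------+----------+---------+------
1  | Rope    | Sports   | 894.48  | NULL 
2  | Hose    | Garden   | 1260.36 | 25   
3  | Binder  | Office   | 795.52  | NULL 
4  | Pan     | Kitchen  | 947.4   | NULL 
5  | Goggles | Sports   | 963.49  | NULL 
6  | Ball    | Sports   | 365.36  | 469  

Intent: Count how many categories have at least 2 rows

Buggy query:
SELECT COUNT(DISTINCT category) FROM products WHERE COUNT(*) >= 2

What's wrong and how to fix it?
Bug: WHERE filters individual rows, not groups, so a group-level COUNT is invalid there

Fix: Group first with HAVING COUNT(*) >= 2, then COUNT the resulting groups

Corrected query:
SELECT COUNT(*) FROM (SELECT category FROM products GROUP BY category HAVING COUNT(*) >= 2)

Result:
COUNT(*)
--------
1       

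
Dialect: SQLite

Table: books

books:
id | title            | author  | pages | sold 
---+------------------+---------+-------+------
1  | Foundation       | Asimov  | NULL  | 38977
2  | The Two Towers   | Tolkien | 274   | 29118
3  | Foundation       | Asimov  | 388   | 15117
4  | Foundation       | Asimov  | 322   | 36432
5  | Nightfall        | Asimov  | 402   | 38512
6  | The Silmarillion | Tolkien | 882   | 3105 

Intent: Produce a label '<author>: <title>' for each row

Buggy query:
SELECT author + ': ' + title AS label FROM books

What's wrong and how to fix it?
Bug: SQLite uses || for string concatenation; + coerces text to numbers (yielding 0)

Fix: Use the || operator for string concatenation

Corrected query:
SELECT author || ': ' || title AS label FROM books

Result:
label                    
-------------------------
Asimov: Foundation       
Tolkien: The Two Towers  
Asimov: Foundation       
Asimov: Foundation       
Asimov: Nightfall        
Tolkien: The Silmarillion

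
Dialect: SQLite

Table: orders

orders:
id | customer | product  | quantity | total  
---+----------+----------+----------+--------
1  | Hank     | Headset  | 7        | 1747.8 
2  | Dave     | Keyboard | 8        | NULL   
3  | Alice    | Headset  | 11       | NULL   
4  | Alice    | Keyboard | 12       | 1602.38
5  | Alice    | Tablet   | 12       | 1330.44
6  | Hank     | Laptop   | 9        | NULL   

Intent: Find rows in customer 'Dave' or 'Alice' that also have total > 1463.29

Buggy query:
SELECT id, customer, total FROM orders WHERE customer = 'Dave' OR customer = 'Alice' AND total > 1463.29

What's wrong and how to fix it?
Bug: Without parentheses, AND is evaluated before OR, so the total filter only applies to the 'Alice' branch

Fix: Group the OR with parentheses (or use IN), then AND the threshold

Corrected query:
SELECT id, customer, total FROM orders WHERE (customer = 'Dave' OR customer = 'Alice') AND total > 1463.29

Result:
id | customer | total  
---+----------+--------
4  | Alice    | 1602.38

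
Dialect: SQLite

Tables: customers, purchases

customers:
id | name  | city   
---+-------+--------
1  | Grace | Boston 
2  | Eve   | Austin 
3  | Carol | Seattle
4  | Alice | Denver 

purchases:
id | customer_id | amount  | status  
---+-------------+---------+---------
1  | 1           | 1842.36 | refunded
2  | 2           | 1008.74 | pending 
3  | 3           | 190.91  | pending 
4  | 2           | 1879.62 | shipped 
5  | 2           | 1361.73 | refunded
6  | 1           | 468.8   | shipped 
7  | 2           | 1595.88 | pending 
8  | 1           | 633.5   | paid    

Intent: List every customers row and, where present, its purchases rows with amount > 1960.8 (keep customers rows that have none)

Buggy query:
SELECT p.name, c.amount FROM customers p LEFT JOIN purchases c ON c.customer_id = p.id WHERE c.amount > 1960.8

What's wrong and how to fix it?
Bug: Filtering c.amount in WHERE discards the NULL rows produced by LEFT JOIN, turning it into an inner join

Fix: Put 'c.amount > 1960.8' in the JOIN's ON clause instead of WHERE

Corrected query:
SELECT p.name, c.amount FROM customers p LEFT JOIN purchases c ON c.customer_id = p.id AND c.amount > 1960.8

Result:
name  | amount
------+-------
Grace | NULL  
Eve   | NULL  
Carol | NULL  
Alice | NULL  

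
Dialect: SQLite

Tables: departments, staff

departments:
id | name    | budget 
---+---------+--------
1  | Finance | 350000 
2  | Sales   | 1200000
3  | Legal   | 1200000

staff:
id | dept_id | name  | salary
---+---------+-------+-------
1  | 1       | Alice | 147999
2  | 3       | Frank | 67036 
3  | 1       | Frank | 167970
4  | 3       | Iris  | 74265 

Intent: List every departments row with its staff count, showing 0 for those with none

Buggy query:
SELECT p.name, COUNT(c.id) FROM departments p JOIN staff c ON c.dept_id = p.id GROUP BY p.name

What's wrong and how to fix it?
Bug: INNER JOIN drops departments rows that have no matching staff rows

Fix: Switch to LEFT JOIN to retain unmatched parent rows

Corrected query:
SELECT p.name, COUNT(c.id) FROM departments p LEFT JOIN staff c ON c.dept_id = p.id GROUP BY p.name

Result:
name    | COUNT(c.id)
--------+------------
Finance | 2          
Legal   | 2          
Sales   | 0          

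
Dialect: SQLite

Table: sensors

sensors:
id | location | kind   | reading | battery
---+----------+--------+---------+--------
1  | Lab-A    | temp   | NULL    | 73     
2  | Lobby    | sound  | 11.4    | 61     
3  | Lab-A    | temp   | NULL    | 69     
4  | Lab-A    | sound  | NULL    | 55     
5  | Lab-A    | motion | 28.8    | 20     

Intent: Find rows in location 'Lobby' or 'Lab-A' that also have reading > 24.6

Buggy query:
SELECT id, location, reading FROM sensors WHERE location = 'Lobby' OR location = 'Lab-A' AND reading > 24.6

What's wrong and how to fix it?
Bug: Without parentheses, AND is evaluated before OR, so the reading filter only applies to the 'Lab-A' branch

Fix: Add parentheses around the OR so the AND applies to both alternatives

Corrected query:
SELECT id, location, reading FROM sensors WHERE (location = 'Lobby' OR location = 'Lab-A') AND reading > 24.6

Result:
id | location | reading
---+----------+--------
5  | Lab-A    | 28.8   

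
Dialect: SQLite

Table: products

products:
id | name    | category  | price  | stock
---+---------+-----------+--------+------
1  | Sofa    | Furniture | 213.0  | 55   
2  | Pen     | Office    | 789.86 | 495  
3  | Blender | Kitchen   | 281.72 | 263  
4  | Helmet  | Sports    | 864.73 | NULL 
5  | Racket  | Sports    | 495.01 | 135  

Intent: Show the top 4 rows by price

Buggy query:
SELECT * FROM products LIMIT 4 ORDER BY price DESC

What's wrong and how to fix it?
Bug: ORDER BY cannot follow LIMIT; LIMIT is the final clause

Fix: Swap the clauses: ORDER BY first, then LIMIT

Corrected query:
SELECT * FROM products ORDER BY price DESC LIMIT 4

Result:
id | name    | category | price  | stock
---+---------+----------+--------+------
4  | Helmet  | Sports   | 864.73 | NULL 
2  | Pen     | Office   | 789.86 | 495  
5  | Racket  | Sports   | 495.01 | 135  
3  | Blender | Kitchen  | 281.72 | 263  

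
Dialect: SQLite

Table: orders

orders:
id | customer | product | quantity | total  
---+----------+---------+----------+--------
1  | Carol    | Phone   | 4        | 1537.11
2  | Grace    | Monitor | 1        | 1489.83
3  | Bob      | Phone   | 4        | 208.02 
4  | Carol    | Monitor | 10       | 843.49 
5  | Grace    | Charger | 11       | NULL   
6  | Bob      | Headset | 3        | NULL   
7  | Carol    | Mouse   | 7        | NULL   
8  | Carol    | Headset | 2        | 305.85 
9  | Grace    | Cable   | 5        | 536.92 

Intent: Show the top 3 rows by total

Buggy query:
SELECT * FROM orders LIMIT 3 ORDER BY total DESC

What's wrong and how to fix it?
Bug: LIMIT must come after ORDER BY

Fix: Swap the clauses: ORDER BY first, then LIMIT

Corrected query:
SELECT * FROM orders ORDER BY total DESC LIMIT 3

Result:
id | customer | product | quantity | total  
---+----------+---------+----------+--------
1  | Carol    | Phone   | 4        | 1537.11
2  | Grace    | Monitor | 1        | 1489.83
4  | Carol    | Monitor | 10       | 843.49 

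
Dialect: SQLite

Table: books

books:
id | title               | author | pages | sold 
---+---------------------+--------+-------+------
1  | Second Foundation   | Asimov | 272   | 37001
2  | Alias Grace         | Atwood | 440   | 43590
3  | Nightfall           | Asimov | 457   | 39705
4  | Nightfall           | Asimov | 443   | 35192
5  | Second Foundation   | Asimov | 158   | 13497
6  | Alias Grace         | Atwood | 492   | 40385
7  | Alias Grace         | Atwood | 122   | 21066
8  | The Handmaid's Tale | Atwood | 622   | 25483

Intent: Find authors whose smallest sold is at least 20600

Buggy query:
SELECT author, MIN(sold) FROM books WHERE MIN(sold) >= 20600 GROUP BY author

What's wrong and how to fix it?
Bug: Aggregates like MIN are computed per group after WHERE runs

Fix: Use HAVING for the per-group MIN condition

Corrected query:
SELECT author, MIN(sold) FROM books GROUP BY author HAVING MIN(sold) >= 20600

Result:
author | MIN(sold)
-------+----------
Atwood | 21066    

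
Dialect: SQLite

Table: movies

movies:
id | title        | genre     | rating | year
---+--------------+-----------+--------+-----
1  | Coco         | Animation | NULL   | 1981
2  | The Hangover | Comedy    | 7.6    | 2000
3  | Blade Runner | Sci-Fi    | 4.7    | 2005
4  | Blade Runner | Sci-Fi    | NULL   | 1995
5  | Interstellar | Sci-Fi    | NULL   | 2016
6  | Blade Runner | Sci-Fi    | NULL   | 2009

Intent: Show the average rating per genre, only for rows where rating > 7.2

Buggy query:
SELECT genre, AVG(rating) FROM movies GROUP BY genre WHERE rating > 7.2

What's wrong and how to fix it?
Bug: Row-level WHERE must come before GROUP BY in the clause order

Fix: Place WHERE between FROM and GROUP BY

Corrected query:
SELECT genre, AVG(rating) FROM movies WHERE rating > 7.2 GROUP BY genre

Result:
genre  | AVG(rating)
-------+------------
Comedy | 7.6        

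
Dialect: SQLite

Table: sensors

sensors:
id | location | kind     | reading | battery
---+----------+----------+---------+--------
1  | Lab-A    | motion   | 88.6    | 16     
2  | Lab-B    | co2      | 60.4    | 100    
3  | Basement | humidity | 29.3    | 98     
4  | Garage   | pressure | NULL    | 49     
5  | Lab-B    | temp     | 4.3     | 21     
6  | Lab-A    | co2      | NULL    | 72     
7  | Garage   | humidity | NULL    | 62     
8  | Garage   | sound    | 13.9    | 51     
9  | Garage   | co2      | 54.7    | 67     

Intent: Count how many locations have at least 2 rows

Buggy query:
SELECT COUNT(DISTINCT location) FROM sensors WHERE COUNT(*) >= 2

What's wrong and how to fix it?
Bug: WHERE filters individual rows, not groups, so a group-level COUNT is invalid there

Fix: Group first with HAVING COUNT(*) >= 2, then COUNT the resulting groups

Corrected query:
SELECT COUNT(*) FROM (SELECT location FROM sensors GROUP BY location HAVING COUNT(*) >= 2)

Result:
COUNT(*)
--------
3       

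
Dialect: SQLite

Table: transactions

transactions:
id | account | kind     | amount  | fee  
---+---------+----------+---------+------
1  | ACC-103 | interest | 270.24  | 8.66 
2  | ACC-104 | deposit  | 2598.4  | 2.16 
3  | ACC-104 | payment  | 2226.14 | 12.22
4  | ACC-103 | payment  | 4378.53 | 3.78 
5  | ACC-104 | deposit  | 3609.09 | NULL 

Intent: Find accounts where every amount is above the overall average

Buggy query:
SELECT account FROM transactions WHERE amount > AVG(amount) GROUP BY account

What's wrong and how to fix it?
Bug: AVG() is an aggregate; it can't sit directly in WHERE

Fix: Use a subquery for AVG and a HAVING MIN(...) filter so the condition holds for every row in the group

Corrected query:
SELECT account FROM transactions GROUP BY account HAVING MIN(amount) > (SELECT AVG(amount) FROM transactions)

Result:
(no rows)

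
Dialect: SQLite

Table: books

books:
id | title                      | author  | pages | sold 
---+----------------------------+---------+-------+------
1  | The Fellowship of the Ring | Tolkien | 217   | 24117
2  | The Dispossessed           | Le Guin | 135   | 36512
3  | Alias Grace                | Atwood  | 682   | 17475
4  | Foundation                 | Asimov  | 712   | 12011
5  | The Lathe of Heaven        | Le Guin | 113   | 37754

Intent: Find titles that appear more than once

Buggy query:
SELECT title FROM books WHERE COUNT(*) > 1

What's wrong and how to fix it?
Bug: WHERE can't reference COUNT(*); aggregates are computed after WHERE

Fix: GROUP BY title, then filter groups with HAVING COUNT(*) > 1

Corrected query:
SELECT title FROM books GROUP BY title HAVING COUNT(*) > 1

Result:
(no rows)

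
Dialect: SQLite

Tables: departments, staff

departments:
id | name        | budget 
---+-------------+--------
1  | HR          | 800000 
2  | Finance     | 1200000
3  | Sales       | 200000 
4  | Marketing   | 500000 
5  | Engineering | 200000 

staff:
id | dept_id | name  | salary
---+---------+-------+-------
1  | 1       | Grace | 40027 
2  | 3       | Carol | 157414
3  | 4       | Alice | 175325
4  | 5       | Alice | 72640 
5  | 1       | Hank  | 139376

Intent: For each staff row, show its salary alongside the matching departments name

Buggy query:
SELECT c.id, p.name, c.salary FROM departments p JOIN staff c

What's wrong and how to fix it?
Bug: JOIN with no ON clause produces a cartesian product; every staff row pairs with every departments row

Fix: Specify the join condition linking the foreign key to the parent id

Corrected query:
SELECT c.id, p.name, c.salary FROM departments p JOIN staff c ON c.dept_id = p.id

Result:
id | name        | salary
---+-------------+-------
1  | HR          | 40027 
2  | Sales       | 157414
3  | Marketing   | 175325
4  | Engineering | 72640 
5  | HR          | 139376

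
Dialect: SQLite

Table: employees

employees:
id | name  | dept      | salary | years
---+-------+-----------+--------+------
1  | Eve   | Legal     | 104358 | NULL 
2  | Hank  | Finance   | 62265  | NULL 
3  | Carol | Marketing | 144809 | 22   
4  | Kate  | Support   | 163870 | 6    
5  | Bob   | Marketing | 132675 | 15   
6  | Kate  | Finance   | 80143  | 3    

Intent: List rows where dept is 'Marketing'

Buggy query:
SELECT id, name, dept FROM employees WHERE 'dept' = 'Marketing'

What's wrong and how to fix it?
Bug: 'dept' in single quotes is a string literal, not the column; the comparison is literal-vs-literal and never true

Fix: Remove the quotes around the column name (or use double quotes for an identifier)

Corrected query:
SELECT id, name, dept FROM employees WHERE dept = 'Marketing'

Result:
id | name  | dept     
---+-------+----------
3  | Carol | Marketing
5  | Bob   | Marketing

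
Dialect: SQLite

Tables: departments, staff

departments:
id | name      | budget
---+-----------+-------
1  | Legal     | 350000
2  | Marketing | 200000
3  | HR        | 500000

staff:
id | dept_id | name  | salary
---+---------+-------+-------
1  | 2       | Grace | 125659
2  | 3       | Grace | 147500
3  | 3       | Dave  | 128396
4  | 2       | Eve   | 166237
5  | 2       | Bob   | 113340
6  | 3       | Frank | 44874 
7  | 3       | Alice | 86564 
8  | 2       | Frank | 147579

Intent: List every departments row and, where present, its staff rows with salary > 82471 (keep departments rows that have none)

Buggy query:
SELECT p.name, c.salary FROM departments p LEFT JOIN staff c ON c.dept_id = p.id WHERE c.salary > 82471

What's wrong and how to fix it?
Bug: Filtering c.salary in WHERE discards the NULL rows produced by LEFT JOIN, turning it into an inner join

Fix: Move the right-table condition into the ON clause so unmatched parents are kept

Corrected query:
SELECT p.name, c.salary FROM departments p LEFT JOIN staff c ON c.dept_id = p.id AND c.salary > 82471

Result:
name      | salary
----------+-------
Legal     | NULL  
Marketing | 113340
Marketing | 125659
Marketing | 147579
Marketing | 166237
HR        | 86564 
HR        | 128396
HR        | 147500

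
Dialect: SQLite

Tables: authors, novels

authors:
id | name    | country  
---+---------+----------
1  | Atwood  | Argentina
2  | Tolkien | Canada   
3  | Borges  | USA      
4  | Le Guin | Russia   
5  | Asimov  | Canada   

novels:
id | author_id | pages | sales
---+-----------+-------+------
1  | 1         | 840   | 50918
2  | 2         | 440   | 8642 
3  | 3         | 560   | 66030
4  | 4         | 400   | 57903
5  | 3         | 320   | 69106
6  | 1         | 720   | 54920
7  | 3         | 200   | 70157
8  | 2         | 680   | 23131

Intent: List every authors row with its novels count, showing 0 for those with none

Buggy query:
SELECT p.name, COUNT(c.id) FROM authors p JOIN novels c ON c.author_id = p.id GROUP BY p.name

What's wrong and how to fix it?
Bug: An inner join excludes parents with zero children

Fix: Switch to LEFT JOIN to retain unmatched parent rows

Corrected query:
SELECT p.name, COUNT(c.id) FROM authors p LEFT JOIN novels c ON c.author_id = p.id GROUP BY p.name

Result:
name    | COUNT(c.id)
--------+------------
Asimov  | 0          
Atwood  | 2          
Borges  | 3          
Le Guin | 1          
Tolkien | 2          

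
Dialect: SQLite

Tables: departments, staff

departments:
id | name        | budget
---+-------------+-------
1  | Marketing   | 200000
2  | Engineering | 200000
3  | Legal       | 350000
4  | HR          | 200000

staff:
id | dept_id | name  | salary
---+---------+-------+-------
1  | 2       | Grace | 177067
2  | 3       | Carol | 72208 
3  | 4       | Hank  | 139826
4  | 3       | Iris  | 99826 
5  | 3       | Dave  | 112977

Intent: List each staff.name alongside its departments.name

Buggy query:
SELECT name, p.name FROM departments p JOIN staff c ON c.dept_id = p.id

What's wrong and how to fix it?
Bug: Both tables have a 'name' column; the unqualified reference is ambiguous

Fix: Prefix ambiguous columns with the table alias

Corrected query:
SELECT c.name, p.name FROM departments p JOIN staff c ON c.dept_id = p.id

Result:
name  | name       
------+------------
Grace | Engineering
Carol | Legal      
Hank  | HR         
Iris  | Legal      
Dave  | Legal      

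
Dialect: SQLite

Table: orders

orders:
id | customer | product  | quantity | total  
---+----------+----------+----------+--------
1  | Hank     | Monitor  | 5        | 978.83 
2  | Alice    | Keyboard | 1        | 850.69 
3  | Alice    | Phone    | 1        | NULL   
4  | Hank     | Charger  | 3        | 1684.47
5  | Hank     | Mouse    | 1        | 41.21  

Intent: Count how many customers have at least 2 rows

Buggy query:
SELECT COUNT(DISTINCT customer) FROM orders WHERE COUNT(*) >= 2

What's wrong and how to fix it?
Bug: COUNT(*) cannot appear in WHERE; the per-group count doesn't exist yet

Fix: Use a subquery that GROUPs and filters with HAVING, then count its rows

Corrected query:
SELECT COUNT(*) FROM (SELECT customer FROM orders GROUP BY customer HAVING COUNT(*) >= 2)

Result:
COUNT(*)
--------
2       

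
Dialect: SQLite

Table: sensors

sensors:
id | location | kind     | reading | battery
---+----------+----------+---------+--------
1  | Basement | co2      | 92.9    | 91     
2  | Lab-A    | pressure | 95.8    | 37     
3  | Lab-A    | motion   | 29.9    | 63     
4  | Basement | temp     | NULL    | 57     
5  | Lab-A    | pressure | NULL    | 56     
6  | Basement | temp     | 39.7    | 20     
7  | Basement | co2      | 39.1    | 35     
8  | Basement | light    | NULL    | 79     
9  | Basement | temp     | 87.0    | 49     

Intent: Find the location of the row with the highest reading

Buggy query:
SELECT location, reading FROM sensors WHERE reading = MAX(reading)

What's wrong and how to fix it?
Bug: MAX(reading) is an aggregate and cannot be used directly in WHERE

Fix: Wrap MAX in a scalar subquery so WHERE compares against a single value

Corrected query:
SELECT location, reading FROM sensors WHERE reading = (SELECT MAX(reading) FROM sensors)

Result:
location | reading
---------+--------
Lab-A    | 95.8   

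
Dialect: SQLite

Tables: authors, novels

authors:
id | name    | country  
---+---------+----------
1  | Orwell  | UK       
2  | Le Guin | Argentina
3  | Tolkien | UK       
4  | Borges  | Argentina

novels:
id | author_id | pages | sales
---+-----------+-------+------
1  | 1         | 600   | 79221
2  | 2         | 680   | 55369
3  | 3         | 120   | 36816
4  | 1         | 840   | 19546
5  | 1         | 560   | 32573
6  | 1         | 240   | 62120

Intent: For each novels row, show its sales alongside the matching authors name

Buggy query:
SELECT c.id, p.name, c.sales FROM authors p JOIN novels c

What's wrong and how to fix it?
Bug: JOIN with no ON clause produces a cartesian product; every novels row pairs with every authors row

Fix: Add ON c.author_id = p.id to the JOIN

Corrected query:
SELECT c.id, p.name, c.sales FROM authors p JOIN novels c ON c.author_id = p.id

Result:
id | name    | sales
---+---------+------
1  | Orwell  | 79221
2  | Le Guin | 55369
3  | Tolkien | 36816
4  | Orwell  | 19546
5  | Orwell  | 32573
6  | Orwell  | 62120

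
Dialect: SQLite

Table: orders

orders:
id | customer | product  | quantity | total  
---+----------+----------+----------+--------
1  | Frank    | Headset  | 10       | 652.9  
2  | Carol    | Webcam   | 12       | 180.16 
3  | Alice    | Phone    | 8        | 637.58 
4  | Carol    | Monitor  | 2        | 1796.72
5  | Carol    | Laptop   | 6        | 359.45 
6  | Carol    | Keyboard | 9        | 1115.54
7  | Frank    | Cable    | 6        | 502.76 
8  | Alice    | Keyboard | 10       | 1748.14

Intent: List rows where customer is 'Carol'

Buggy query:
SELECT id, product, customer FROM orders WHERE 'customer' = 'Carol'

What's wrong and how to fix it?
Bug: Single quotes denote string literals in SQL; the column name is being compared as a constant string

Fix: Remove the quotes around the column name (or use double quotes for an identifier)

Corrected query:
SELECT id, product, customer FROM orders WHERE customer = 'Carol'

Result:
id | product  | customer
---+----------+---------
2  | Webcam   | Carol   
4  | Monitor  | Carol   
5  | Laptop   | Carol   
6  | Keyboard | Carol   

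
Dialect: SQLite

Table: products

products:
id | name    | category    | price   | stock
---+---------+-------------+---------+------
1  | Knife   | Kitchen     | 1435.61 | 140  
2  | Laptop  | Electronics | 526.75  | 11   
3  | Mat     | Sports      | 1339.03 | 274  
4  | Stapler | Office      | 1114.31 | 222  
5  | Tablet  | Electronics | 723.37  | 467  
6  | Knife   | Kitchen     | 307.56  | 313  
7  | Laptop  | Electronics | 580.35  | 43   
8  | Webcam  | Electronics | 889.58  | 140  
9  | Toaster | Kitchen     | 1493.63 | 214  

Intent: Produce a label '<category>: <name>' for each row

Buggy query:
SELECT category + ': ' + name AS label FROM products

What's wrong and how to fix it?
Bug: SQLite uses || for string concatenation; + coerces text to numbers (yielding 0)

Fix: Replace + with || to concatenate text

Corrected query:
SELECT category || ': ' || name AS label FROM products

Result:
label              
-------------------
Kitchen: Knife     
Electronics: Laptop
Sports: Mat        
Office: Stapler    
Electronics: Tablet
Kitchen: Knife     
Electronics: Laptop
Electronics: Webcam
Kitchen: Toaster   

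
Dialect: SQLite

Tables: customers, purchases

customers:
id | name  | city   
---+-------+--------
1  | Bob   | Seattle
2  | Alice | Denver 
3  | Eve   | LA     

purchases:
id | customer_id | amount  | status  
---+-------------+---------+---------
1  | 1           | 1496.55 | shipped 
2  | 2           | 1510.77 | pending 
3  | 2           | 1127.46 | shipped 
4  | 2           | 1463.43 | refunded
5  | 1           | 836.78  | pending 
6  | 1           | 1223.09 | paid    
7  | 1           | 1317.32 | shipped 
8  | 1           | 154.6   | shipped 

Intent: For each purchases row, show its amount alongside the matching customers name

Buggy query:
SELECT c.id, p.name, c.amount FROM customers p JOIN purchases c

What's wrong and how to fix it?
Bug: Missing join condition: each purchases row is matched to all customers rows instead of just its own

Fix: Add ON c.customer_id = p.id to the JOIN

Corrected query:
SELECT c.id, p.name, c.amount FROM customers p JOIN purchases c ON c.customer_id = p.id

Result:
id | name  | amount 
---+-------+--------
1  | Bob   | 1496.55
2  | Alice | 1510.77
3  | Alice | 1127.46
4  | Alice | 1463.43
5  | Bob   | 836.78 
6  | Bob   | 1223.09
7  | Bob   | 1317.32
8  | Bob   | 154.6  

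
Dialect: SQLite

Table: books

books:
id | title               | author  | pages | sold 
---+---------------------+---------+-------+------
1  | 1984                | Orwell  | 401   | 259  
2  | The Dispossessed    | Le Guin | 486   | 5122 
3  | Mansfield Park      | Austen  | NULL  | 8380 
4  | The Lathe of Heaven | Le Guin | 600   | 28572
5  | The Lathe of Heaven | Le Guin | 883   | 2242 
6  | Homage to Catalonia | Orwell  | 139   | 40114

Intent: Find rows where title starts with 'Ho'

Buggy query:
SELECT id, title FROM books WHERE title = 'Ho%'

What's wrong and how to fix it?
Bug: Wildcards only work with LIKE; '=' treats '%' as a literal character

Fix: Replace '=' with LIKE so 'Ho%' is treated as a pattern

Corrected query:
SELECT id, title FROM books WHERE title LIKE 'Ho%'

Result:
id | title              
---+--------------------
6  | Homage to Catalonia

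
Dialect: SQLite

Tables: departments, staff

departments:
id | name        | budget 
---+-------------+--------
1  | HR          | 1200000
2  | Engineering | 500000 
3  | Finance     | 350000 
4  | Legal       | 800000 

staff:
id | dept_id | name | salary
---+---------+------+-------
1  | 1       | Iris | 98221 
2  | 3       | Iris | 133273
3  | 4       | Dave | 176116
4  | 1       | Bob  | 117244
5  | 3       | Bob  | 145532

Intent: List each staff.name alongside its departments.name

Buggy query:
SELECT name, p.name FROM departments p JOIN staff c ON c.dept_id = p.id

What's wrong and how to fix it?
Bug: Both tables have a 'name' column; the unqualified reference is ambiguous

Fix: Prefix ambiguous columns with the table alias

Corrected query:
SELECT c.name, p.name FROM departments p JOIN staff c ON c.dept_id = p.id

Result:
name | name   
-----+--------
Iris | HR     
Iris | Finance
Dave | Legal  
Bob  | HR     
Bob  | Finance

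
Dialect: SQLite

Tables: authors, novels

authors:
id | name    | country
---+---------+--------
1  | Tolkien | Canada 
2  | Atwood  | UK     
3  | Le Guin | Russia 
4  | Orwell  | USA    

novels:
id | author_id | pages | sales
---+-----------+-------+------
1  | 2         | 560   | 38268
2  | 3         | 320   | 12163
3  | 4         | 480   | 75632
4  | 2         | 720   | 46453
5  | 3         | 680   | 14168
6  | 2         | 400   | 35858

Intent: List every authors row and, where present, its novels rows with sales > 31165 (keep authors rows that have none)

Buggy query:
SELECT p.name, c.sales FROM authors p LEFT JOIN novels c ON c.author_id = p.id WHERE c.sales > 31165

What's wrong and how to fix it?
Bug: Filtering c.sales in WHERE discards the NULL rows produced by LEFT JOIN, turning it into an inner join

Fix: Put 'c.sales > 31165' in the JOIN's ON clause instead of WHERE

Corrected query:
SELECT p.name, c.sales FROM authors p LEFT JOIN novels c ON c.author_id = p.id AND c.sales > 31165

Result:
name    | sales
--------+------
Tolkien | NULL 
Atwood  | 35858
Atwood  | 38268
Atwood  | 46453
Le Guin | NULL 
Orwell  | 75632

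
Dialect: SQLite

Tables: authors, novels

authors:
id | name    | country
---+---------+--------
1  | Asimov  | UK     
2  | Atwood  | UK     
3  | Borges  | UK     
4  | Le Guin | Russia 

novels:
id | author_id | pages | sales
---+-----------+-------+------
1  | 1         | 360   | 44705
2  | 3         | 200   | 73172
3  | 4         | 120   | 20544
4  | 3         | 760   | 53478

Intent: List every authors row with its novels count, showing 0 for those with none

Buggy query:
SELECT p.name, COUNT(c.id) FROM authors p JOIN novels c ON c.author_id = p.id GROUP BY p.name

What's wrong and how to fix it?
Bug: An inner join excludes parents with zero children

Fix: Use LEFT JOIN so parents without children still appear (COUNT(c.id) gives 0)

Corrected query:
SELECT p.name, COUNT(c.id) FROM authors p LEFT JOIN novels c ON c.author_id = p.id GROUP BY p.name

Result:
name    | COUNT(c.id)
--------+------------
Asimov  | 1          
Atwood  | 0          
Borges  | 2          
Le Guin | 1          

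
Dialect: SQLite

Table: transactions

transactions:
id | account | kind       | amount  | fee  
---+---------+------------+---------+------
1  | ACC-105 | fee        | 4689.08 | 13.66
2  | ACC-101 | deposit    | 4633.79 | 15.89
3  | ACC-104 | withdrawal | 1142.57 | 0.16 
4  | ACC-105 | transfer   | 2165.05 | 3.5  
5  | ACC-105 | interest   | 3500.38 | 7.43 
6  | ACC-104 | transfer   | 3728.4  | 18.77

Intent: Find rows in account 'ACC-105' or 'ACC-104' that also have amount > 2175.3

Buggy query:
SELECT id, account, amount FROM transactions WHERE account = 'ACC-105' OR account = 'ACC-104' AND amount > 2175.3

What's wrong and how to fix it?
Bug: AND binds tighter than OR, so this parses as account = 'ACC-105' OR (account = 'ACC-104' AND amount > 2175.3)

Fix: Group the OR with parentheses (or use IN), then AND the threshold

Corrected query:
SELECT id, account, amount FROM transactions WHERE (account = 'ACC-105' OR account = 'ACC-104') AND amount > 2175.3

Result:
id | account | amount 
---+---------+--------
1  | ACC-105 | 4689.08
5  | ACC-105 | 3500.38
6  | ACC-104 | 3728.4 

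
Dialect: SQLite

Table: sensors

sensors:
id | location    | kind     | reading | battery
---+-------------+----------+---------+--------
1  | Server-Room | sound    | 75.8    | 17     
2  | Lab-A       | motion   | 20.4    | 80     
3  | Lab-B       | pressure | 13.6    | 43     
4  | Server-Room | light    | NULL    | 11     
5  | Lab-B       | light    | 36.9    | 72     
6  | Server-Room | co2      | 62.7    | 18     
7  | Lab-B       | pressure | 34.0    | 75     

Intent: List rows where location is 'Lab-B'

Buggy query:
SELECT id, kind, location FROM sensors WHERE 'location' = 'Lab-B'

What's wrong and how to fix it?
Bug: 'location' in single quotes is a string literal, not the column; the comparison is literal-vs-literal and never true

Fix: Remove the quotes around the column name (or use double quotes for an identifier)

Corrected query:
SELECT id, kind, location FROM sensors WHERE location = 'Lab-B'

Result:
id | kind     | location
---+----------+---------
3  | pressure | Lab-B   
5  | light    | Lab-B   
7  | pressure | Lab-B   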